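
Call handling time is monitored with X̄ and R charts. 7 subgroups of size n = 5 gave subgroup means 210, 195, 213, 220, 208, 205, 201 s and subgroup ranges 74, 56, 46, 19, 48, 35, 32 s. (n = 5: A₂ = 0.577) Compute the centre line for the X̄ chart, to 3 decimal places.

X̄̄ = (210 + 195 + 213 + 220 + 208 + 205 + 201) / 7 = 1452.0000 / 7 = 207.4286
CL = X̄̄ = 207.4286

207.429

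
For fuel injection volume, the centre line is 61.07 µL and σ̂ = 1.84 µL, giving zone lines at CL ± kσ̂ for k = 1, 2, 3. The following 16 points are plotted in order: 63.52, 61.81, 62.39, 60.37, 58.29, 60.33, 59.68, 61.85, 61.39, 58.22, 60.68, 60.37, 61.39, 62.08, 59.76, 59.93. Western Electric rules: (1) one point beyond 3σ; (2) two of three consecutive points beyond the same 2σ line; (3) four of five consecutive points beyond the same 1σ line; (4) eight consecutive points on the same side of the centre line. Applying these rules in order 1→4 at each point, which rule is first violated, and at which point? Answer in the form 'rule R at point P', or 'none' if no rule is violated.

none

Zone of each point (C = within 1σ̂, B = 1σ̂–2σ̂, A = 2σ̂–3σ̂, * = beyond 3σ̂; sign = side of CL): 1:+B, 2:+C, 3:+C, 4:-C, 5:-B, 6:-C, 7:-C, 8:+C, 9:+C, 10:-B, 11:-C, 12:-C, 13:+C, 14:+C, 15:-C, 16:-C
No rule fires across all 16 points.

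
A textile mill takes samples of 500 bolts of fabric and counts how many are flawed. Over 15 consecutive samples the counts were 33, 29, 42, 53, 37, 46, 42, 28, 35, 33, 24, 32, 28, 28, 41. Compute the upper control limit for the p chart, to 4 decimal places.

p̄ = Σdᵢ / (k·n) = 531 / (15 × 500) = 0.07080
UCL = p̄ + 3·√(p̄(1−p̄)/n) = 0.07080 + 3 × √(0.07080×0.92920/500) = 0.07080 + 3 × 0.01147 = 0.10521

0.1052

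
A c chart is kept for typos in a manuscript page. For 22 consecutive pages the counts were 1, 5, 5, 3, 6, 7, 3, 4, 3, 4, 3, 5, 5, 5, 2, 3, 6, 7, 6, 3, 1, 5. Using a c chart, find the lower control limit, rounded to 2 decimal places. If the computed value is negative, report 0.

c̄ = (1 + 5 + 5 + 3 + 6 + 7 + 3 + 4 + 3 + 4 + 3 + 5 + 5 + 5 + 2 + 3 + 6 + 7 + 6 + 3 + 1 + 5) / 22 = 92 / 22 = 4.1818
LCL = c̄ − 3√c̄ = 4.1818 − 3 × 2.0449 = -1.9530 → 0 (cannot be negative)

0.00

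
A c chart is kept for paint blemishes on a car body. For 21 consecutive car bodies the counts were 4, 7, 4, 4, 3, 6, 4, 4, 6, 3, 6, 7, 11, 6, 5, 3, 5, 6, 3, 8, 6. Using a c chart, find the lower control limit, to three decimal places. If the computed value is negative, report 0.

0.000

c̄ = (4 + 7 + 4 + 4 + 3 + 6 + 4 + 4 + 6 + 3 + 6 + 7 + 11 + 6 + 5 + 3 + 5 + 6 + 3 + 8 + 6) / 21 = 111 / 21 = 5.2857
LCL = c̄ − 3√c̄ = 5.2857 − 3 × 2.2991 = -1.6115 → 0 (cannot be negative)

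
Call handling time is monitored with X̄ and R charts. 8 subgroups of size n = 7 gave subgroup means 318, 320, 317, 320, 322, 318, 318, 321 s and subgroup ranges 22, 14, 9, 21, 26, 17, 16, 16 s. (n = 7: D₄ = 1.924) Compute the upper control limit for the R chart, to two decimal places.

33.91

R̄ = (22 + 14 + 9 + 21 + 26 + 17 + 16 + 16) / 8 = 141.0000 / 8 = 17.6250
UCL_R = D₄·R̄ = 1.924 × 17.6250 = 33.9105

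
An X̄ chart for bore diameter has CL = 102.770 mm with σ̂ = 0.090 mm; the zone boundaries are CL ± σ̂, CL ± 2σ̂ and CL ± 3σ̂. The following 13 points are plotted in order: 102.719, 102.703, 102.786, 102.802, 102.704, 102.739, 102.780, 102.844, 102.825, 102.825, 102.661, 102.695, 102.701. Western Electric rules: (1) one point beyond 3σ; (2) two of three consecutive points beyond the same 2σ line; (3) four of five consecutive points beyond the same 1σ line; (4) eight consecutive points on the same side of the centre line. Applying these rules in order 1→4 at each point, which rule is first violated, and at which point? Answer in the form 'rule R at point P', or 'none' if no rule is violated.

Zone of each point (C = within 1σ̂, B = 1σ̂–2σ̂, A = 2σ̂–3σ̂, * = beyond 3σ̂; sign = side of CL): 1:-C, 2:-C, 3:+C, 4:+C, 5:-C, 6:-C, 7:+C, 8:+C, 9:+C, 10:+C, 11:-B, 12:-C, 13:-C
No rule fires across all 13 points.

none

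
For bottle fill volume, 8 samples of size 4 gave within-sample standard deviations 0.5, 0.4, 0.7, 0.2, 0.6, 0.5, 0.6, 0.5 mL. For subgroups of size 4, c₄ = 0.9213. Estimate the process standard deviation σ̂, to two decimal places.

s̄ = (0.5 + 0.4 + 0.7 + 0.2 + 0.6 + 0.5 + 0.6 + 0.5) / 8 = 0.5000
σ̂ = s̄ / c₄ = 0.5000 / 0.9213 = 0.5427

0.54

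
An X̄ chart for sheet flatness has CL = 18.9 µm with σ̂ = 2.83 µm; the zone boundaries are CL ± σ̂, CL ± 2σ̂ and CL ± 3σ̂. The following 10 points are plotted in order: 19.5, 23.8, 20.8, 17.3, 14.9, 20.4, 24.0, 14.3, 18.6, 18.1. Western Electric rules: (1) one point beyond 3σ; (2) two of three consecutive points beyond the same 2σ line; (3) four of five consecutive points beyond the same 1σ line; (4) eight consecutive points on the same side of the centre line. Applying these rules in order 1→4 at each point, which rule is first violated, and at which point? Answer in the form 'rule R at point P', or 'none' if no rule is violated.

Zone of each point (C = within 1σ̂, B = 1σ̂–2σ̂, A = 2σ̂–3σ̂, * = beyond 3σ̂; sign = side of CL): 1:+C, 2:+B, 3:+C, 4:-C, 5:-B, 6:+C, 7:+B, 8:-B, 9:-C, 10:-C
No rule fires across all 10 points.

none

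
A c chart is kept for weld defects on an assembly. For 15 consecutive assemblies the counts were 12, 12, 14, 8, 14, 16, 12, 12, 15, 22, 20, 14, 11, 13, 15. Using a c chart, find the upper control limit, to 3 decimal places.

c̄ = (12 + 12 + 14 + 8 + 14 + 16 + 12 + 12 + 15 + 22 + 20 + 14 + 11 + 13 + 15) / 15 = 210 / 15 = 14.0000
UCL = c̄ + 3√c̄ = 14.0000 + 3 × √14.0000 = 14.0000 + 3 × 3.7417 = 25.2250

25.225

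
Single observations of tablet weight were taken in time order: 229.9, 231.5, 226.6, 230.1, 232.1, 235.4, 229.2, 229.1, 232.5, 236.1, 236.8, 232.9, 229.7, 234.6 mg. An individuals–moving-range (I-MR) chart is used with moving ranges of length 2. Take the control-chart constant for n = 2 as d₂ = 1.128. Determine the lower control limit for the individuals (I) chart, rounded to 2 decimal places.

X̄ = (229.9 + 231.5 + 226.6 + 230.1 + 232.1 + 235.4 + 229.2 + 229.1 + 232.5 + 236.1 + 236.8 + 232.9 + 229.7 + 234.6) / 14 = 231.8929
Moving ranges: 1.6, 4.9, 3.5, 2.0, 3.3, 6.2, 0.1, 3.4, 3.6, 0.7, 3.9, 3.2, 4.9; M̄R̄ = 41.3000 / 13 = 3.1769
LCL = X̄ − 3·M̄R̄/d₂ = 231.8929 − 3 × 3.1769 / 1.128 = 223.4436

223.44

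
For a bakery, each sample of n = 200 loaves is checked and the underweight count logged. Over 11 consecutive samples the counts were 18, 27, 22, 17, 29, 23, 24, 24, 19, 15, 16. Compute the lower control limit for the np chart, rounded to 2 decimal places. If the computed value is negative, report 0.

p̄ = Σdᵢ / (k·n) = 234 / (11 × 200) = 0.10636
LCL = np̄ − 3·√(np̄(1−p̄)) = 21.2727 − 3 × 4.3601 = 8.1926

8.19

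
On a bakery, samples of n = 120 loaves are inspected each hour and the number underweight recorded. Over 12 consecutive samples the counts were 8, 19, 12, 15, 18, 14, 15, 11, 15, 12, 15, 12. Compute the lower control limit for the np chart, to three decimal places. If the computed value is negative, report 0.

p̄ = Σdᵢ / (k·n) = 166 / (12 × 120) = 0.11528
LCL = np̄ − 3·√(np̄(1−p̄)) = 13.8333 − 3 × 3.4984 = 3.3382

3.338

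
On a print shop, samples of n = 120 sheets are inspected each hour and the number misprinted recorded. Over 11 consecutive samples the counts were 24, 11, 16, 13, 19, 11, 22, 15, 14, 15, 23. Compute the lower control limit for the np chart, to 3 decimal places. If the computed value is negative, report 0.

5.280

p̄ = Σdᵢ / (k·n) = 183 / (11 × 120) = 0.13864
LCL = np̄ − 3·√(np̄(1−p̄)) = 16.6364 − 3 × 3.7855 = 5.2799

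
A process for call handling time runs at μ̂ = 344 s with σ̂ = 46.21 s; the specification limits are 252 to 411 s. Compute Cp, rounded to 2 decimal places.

Cp = (USL − LSL) / (6σ̂) = (411 − 252) / (6 × 46.21) = 159.0000 / 277.2600 = 0.5735

0.57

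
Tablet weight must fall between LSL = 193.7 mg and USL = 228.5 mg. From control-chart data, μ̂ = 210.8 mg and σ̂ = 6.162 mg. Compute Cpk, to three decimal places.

Cpu = (USL − μ̂) / (3σ̂) = (228.5 − 210.8) / (3 × 6.162) = 0.9575; Cpl = (μ̂ − LSL) / (3σ̂) = (210.8 − 193.7) / (3 × 6.162) = 0.9250; Cpk = min(Cpu, Cpl) = 0.9250

0.925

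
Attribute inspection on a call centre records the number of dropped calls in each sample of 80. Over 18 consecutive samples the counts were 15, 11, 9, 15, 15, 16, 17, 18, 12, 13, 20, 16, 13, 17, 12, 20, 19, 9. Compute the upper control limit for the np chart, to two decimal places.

p̄ = Σdᵢ / (k·n) = 267 / (18 × 80) = 0.18542
UCL = np̄ + 3·√(np̄(1−p̄)) = 14.8333 + 3 × √(14.8333×0.81458) = 14.8333 + 3 × 3.4761 = 25.2615

25.26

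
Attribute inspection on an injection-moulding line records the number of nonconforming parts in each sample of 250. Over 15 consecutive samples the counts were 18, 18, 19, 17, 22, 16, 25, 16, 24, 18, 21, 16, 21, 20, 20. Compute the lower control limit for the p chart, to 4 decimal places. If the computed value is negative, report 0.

0.0268

p̄ = Σdᵢ / (k·n) = 291 / (15 × 250) = 0.07760
LCL = p̄ − 3·√(p̄(1−p̄)/n) = 0.07760 − 3 × 0.01692 = 0.02684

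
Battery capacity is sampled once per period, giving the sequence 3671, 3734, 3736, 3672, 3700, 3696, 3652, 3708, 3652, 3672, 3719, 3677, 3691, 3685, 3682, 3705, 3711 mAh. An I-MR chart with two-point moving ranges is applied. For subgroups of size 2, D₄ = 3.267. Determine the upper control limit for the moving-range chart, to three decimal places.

Moving ranges: 63, 2, 64, 28, 4, 44, 56, 56, 20, 47, 42, 14, 6, 3, 23, 6; M̄R̄ = 478.0000 / 16 = 29.8750
UCL_MR = D₄·M̄R̄ = 3.267 × 29.8750 = 97.6016

97.602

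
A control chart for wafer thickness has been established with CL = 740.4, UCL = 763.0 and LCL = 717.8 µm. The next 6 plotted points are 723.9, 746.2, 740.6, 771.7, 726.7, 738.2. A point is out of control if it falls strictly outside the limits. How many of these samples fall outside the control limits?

1

Compare each point to [717.8, 763.0]: sample 4 = 771.7 > UCL.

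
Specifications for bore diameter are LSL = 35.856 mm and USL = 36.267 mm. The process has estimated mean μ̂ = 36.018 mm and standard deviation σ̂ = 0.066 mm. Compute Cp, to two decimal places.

1.04

Cp = (USL − LSL) / (6σ̂) = (36.267 − 35.856) / (6 × 0.066) = 0.4110 / 0.3960 = 1.0379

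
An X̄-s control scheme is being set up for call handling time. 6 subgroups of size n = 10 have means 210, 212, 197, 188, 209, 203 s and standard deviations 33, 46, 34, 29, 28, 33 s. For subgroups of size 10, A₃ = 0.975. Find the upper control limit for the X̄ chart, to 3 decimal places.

X̄̄ = (210 + 212 + 197 + 188 + 209 + 203) / 6 = 203.1667
s̄ = (33 + 46 + 34 + 29 + 28 + 33) / 6 = 33.8333
UCL = X̄̄ + A₃·s̄ = 203.1667 + 0.975 × 33.8333 = 236.1542

236.154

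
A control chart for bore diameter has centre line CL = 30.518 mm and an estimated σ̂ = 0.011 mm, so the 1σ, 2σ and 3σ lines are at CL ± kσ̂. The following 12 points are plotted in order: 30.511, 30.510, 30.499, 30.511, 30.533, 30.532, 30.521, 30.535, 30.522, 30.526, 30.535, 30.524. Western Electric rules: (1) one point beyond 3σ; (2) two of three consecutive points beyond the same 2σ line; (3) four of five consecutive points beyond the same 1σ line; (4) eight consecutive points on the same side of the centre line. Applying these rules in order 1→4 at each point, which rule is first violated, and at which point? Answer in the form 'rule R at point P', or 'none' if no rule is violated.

rule 4 at point 12

Zone of each point (C = within 1σ̂, B = 1σ̂–2σ̂, A = 2σ̂–3σ̂, * = beyond 3σ̂; sign = side of CL): 1:-C, 2:-C, 3:-B, 4:-C, 5:+B, 6:+B, 7:+C, 8:+B, 9:+C, 10:+C, 11:+B, 12:+C
Rule 4 (eight consecutive points on the same side of the centre line) is satisfied at point 12.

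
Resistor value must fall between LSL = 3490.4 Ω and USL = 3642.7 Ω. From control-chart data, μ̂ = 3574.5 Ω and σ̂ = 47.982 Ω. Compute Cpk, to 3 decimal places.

Cpu = (USL − μ̂) / (3σ̂) = (3642.7 − 3574.5) / (3 × 47.982) = 0.4738; Cpl = (μ̂ − LSL) / (3σ̂) = (3574.5 − 3490.4) / (3 × 47.982) = 0.5842; Cpk = min(Cpu, Cpl) = 0.4738

0.474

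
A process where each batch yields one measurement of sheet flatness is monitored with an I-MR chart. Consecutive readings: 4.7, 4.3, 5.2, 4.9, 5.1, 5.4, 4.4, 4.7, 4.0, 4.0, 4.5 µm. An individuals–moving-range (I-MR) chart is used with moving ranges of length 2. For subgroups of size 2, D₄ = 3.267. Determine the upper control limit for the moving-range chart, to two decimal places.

Moving ranges: 0.4, 0.9, 0.3, 0.2, 0.3, 1.0, 0.3, 0.7, 0.0, 0.5; M̄R̄ = 4.6000 / 10 = 0.4600
UCL_MR = D₄·M̄R̄ = 3.267 × 0.4600 = 1.5028

1.50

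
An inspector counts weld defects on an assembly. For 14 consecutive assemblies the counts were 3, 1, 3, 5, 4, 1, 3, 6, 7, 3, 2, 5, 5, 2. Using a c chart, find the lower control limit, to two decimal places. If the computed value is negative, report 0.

c̄ = (3 + 1 + 3 + 5 + 4 + 1 + 3 + 6 + 7 + 3 + 2 + 5 + 5 + 2) / 14 = 50 / 14 = 3.5714
LCL = c̄ − 3√c̄ = 3.5714 − 3 × 1.8898 = -2.0980 → 0 (cannot be negative)

0.00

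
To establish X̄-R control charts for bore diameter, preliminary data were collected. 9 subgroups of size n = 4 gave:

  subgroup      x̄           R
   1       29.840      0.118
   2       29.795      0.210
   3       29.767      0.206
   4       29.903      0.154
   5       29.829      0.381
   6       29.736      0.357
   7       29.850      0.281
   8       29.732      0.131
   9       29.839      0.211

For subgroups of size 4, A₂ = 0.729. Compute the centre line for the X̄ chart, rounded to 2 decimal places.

29.81

X̄̄ = (29.840 + 29.795 + 29.767 + 29.903 + 29.829 + 29.736 + 29.850 + 29.732 + 29.839) / 9 = 268.2910 / 9 = 29.8101
CL = X̄̄ = 29.8101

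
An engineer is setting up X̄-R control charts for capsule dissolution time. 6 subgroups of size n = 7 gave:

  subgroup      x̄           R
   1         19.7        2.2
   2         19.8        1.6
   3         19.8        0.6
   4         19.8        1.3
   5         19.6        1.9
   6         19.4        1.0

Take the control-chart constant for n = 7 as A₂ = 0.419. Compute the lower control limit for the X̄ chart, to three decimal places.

X̄̄ = (19.7 + 19.8 + 19.8 + 19.8 + 19.6 + 19.4) / 6 = 118.1000 / 6 = 19.6833
R̄ = (2.2 + 1.6 + 0.6 + 1.3 + 1.9 + 1.0) / 6 = 8.6000 / 6 = 1.4333
LCL = X̄̄ − A₂·R̄ = 19.6833 − 0.419 × 1.4333 = 19.0828

19.083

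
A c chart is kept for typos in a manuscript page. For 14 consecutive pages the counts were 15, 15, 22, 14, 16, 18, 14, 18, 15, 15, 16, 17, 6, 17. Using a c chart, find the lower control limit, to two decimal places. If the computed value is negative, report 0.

c̄ = (15 + 15 + 22 + 14 + 16 + 18 + 14 + 18 + 15 + 15 + 16 + 17 + 6 + 17) / 14 = 218 / 14 = 15.5714
LCL = c̄ − 3√c̄ = 15.5714 − 3 × 3.9461 = 3.7332

3.73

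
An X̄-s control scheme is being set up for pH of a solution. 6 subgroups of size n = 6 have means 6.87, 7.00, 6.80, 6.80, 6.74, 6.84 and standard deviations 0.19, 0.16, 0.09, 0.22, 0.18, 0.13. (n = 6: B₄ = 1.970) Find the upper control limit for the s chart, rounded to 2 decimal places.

0.32

s̄ = (0.19 + 0.16 + 0.09 + 0.22 + 0.18 + 0.13) / 6 = 0.1617
UCL_s = B₄·s̄ = 1.970 × 0.1617 = 0.3185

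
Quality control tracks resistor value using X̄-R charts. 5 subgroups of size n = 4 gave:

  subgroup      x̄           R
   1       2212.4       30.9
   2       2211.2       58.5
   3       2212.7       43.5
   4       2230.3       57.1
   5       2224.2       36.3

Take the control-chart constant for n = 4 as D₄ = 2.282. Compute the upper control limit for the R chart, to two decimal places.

R̄ = (30.9 + 58.5 + 43.5 + 57.1 + 36.3) / 5 = 226.3000 / 5 = 45.2600
UCL_R = D₄·R̄ = 2.282 × 45.2600 = 103.2833

103.28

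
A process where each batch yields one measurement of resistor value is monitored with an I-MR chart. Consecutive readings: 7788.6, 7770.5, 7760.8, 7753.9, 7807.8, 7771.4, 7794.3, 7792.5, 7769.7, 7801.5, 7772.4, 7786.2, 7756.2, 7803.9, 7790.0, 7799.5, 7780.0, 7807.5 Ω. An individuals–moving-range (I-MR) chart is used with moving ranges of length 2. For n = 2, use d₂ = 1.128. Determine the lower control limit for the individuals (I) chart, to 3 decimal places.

7721.863

X̄ = (7788.6 + 7770.5 + 7760.8 + 7753.9 + 7807.8 + 7771.4 + 7794.3 + 7792.5 + 7769.7 + 7801.5 + 7772.4 + 7786.2 + 7756.2 + 7803.9 + 7790.0 + 7799.5 + 7780.0 + 7807.5) / 18 = 7783.7056
Moving ranges: 18.1, 9.7, 6.9, 53.9, 36.4, 22.9, 1.8, 22.8, 31.8, 29.1, 13.8, 30.0, 47.7, 13.9, 9.5, 19.5, 27.5; M̄R̄ = 395.3000 / 17 = 23.2529
LCL = X̄ − 3·M̄R̄/d₂ = 7783.7056 − 3 × 23.2529 / 1.128 = 7721.8626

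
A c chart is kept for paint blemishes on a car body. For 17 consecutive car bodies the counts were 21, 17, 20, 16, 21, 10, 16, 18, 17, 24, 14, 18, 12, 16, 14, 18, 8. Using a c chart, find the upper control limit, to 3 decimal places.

28.646

c̄ = (21 + 17 + 20 + 16 + 21 + 10 + 16 + 18 + 17 + 24 + 14 + 18 + 12 + 16 + 14 + 18 + 8) / 17 = 280 / 17 = 16.4706
UCL = c̄ + 3√c̄ = 16.4706 + 3 × √16.4706 = 16.4706 + 3 × 4.0584 = 28.6458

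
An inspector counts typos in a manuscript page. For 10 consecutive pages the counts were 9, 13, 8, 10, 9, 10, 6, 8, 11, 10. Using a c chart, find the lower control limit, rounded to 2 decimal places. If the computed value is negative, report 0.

0.20

c̄ = (9 + 13 + 8 + 10 + 9 + 10 + 6 + 8 + 11 + 10) / 10 = 94 / 10 = 9.4000
LCL = c̄ − 3√c̄ = 9.4000 − 3 × 3.0659 = 0.2022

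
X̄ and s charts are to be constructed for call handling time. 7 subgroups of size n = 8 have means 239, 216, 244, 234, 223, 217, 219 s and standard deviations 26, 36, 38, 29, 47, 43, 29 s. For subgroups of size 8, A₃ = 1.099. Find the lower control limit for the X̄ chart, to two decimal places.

188.49

X̄̄ = (239 + 216 + 244 + 234 + 223 + 217 + 219) / 7 = 227.4286
s̄ = (26 + 36 + 38 + 29 + 47 + 43 + 29) / 7 = 35.4286
LCL = X̄̄ − A₃·s̄ = 227.4286 − 1.099 × 35.4286 = 188.4926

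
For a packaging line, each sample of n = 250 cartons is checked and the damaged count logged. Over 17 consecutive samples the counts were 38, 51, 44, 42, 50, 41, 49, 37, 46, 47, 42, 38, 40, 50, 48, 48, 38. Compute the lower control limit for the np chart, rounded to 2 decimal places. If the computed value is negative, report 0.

25.99

p̄ = Σdᵢ / (k·n) = 749 / (17 × 250) = 0.17624
LCL = np̄ − 3·√(np̄(1−p̄)) = 44.0588 − 3 × 6.0245 = 25.9854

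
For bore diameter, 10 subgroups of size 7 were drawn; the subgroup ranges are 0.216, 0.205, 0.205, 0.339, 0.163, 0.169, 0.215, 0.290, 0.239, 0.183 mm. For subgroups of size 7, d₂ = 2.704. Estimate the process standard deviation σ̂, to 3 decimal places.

R̄ = (0.216 + 0.205 + 0.205 + 0.339 + 0.163 + 0.169 + 0.215 + 0.290 + 0.239 + 0.183) / 10 = 0.2224
σ̂ = R̄ / d₂ = 0.2224 / 2.704 = 0.0822

0.082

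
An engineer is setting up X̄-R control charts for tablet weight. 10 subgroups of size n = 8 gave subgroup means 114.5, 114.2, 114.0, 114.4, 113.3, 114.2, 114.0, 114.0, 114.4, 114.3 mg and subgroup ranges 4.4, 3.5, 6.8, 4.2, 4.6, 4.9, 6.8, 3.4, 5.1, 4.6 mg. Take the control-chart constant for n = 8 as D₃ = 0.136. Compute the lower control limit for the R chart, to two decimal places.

0.66

R̄ = (4.4 + 3.5 + 6.8 + 4.2 + 4.6 + 4.9 + 6.8 + 3.4 + 5.1 + 4.6) / 10 = 48.3000 / 10 = 4.8300
LCL_R = D₃·R̄ = 0.136 × 4.8300 = 0.6569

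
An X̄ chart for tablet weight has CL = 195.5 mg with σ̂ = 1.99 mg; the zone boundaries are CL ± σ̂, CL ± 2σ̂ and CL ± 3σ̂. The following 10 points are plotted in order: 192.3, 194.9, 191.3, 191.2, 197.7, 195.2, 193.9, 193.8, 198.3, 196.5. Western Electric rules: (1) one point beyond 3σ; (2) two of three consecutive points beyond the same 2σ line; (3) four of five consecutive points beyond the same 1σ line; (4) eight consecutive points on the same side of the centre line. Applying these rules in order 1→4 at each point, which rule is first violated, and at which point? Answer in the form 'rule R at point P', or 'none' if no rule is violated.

rule 2 at point 4

Zone of each point (C = within 1σ̂, B = 1σ̂–2σ̂, A = 2σ̂–3σ̂, * = beyond 3σ̂; sign = side of CL): 1:-B, 2:-C, 3:-A, 4:-A, 5:+B, 6:-C, 7:-C, 8:-C, 9:+B, 10:+C
Rule 2 (two of three consecutive points beyond the same 2σ limit) is satisfied at point 4.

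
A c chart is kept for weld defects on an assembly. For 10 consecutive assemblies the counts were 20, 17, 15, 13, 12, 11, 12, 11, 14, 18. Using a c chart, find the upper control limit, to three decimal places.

c̄ = (20 + 17 + 15 + 13 + 12 + 11 + 12 + 11 + 14 + 18) / 10 = 143 / 10 = 14.3000
UCL = c̄ + 3√c̄ = 14.3000 + 3 × √14.3000 = 14.3000 + 3 × 3.7815 = 25.6446

25.645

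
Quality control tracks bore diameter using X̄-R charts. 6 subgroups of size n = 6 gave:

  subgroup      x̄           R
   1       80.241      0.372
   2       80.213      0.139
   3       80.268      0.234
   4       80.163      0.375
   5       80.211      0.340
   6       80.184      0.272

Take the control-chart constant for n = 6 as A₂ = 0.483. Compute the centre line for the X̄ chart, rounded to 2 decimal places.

X̄̄ = (80.241 + 80.213 + 80.268 + 80.163 + 80.211 + 80.184) / 6 = 481.2800 / 6 = 80.2133
CL = X̄̄ = 80.2133

80.21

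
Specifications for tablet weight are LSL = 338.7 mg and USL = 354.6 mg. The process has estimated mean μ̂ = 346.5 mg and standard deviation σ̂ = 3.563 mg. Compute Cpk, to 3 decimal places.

0.730

Cpu = (USL − μ̂) / (3σ̂) = (354.6 − 346.5) / (3 × 3.563) = 0.7578; Cpl = (μ̂ − LSL) / (3σ̂) = (346.5 − 338.7) / (3 × 3.563) = 0.7297; Cpk = min(Cpu, Cpl) = 0.7297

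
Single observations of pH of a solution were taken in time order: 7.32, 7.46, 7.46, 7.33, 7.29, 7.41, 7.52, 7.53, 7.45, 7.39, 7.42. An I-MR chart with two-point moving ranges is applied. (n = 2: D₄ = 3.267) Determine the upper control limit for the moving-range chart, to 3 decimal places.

0.235

Moving ranges: 0.14, 0.00, 0.13, 0.04, 0.12, 0.11, 0.01, 0.08, 0.06, 0.03; M̄R̄ = 0.7200 / 10 = 0.0720
UCL_MR = D₄·M̄R̄ = 3.267 × 0.0720 = 0.2352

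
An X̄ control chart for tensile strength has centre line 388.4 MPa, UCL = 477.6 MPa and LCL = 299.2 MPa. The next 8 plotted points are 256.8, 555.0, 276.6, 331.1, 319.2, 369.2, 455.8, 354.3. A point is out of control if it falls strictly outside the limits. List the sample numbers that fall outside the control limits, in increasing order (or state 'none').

1, 2, 3

Compare each point to [299.2, 477.6]: sample 1 = 256.8 < LCL; sample 2 = 555.0 > UCL; sample 3 = 276.6 < LCL.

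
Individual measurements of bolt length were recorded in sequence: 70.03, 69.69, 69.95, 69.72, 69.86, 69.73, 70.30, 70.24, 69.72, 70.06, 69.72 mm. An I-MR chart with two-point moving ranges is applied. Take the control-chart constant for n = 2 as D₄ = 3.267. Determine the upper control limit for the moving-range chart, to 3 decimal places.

Moving ranges: 0.34, 0.26, 0.23, 0.14, 0.13, 0.57, 0.06, 0.52, 0.34, 0.34; M̄R̄ = 2.9300 / 10 = 0.2930
UCL_MR = D₄·M̄R̄ = 3.267 × 0.2930 = 0.9572

0.957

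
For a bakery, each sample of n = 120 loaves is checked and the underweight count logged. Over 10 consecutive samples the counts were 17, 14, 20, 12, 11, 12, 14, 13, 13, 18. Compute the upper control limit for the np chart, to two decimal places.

25.08

p̄ = Σdᵢ / (k·n) = 144 / (10 × 120) = 0.12000
UCL = np̄ + 3·√(np̄(1−p̄)) = 14.4000 + 3 × √(14.4000×0.88000) = 14.4000 + 3 × 3.5598 = 25.0793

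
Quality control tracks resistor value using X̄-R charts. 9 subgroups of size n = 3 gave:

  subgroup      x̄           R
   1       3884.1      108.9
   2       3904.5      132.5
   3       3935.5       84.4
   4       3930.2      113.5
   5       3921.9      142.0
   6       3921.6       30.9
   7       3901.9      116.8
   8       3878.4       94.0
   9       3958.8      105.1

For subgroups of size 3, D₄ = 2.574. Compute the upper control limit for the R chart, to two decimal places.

265.44

R̄ = (108.9 + 132.5 + 84.4 + 113.5 + 142.0 + 30.9 + 116.8 + 94.0 + 105.1) / 9 = 928.1000 / 9 = 103.1222
UCL_R = D₄·R̄ = 2.574 × 103.1222 = 265.4366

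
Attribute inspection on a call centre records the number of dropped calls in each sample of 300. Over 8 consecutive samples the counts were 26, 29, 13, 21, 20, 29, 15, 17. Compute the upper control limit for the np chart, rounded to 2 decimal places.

34.58

p̄ = Σdᵢ / (k·n) = 170 / (8 × 300) = 0.07083
UCL = np̄ + 3·√(np̄(1−p̄)) = 21.2500 + 3 × √(21.2500×0.92917) = 21.2500 + 3 × 4.4435 = 34.5805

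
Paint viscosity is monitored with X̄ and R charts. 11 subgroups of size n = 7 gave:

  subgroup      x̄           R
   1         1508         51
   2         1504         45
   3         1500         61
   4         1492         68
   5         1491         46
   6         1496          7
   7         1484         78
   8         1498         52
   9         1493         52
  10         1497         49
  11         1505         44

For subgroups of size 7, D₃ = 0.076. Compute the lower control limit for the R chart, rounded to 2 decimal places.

R̄ = (51 + 45 + 61 + 68 + 46 + 7 + 78 + 52 + 52 + 49 + 44) / 11 = 553.0000 / 11 = 50.2727
LCL_R = D₃·R̄ = 0.076 × 50.2727 = 3.8207

3.82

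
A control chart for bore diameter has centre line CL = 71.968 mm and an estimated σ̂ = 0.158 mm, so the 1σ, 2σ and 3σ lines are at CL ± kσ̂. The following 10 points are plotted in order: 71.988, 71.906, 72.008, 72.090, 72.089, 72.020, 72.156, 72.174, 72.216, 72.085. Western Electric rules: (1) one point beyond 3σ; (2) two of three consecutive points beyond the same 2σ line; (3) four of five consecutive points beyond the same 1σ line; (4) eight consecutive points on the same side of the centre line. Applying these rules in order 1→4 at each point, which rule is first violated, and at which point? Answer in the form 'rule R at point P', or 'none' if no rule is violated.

rule 4 at point 10

Zone of each point (C = within 1σ̂, B = 1σ̂–2σ̂, A = 2σ̂–3σ̂, * = beyond 3σ̂; sign = side of CL): 1:+C, 2:-C, 3:+C, 4:+C, 5:+C, 6:+C, 7:+B, 8:+B, 9:+B, 10:+C
Rule 4 (eight consecutive points on the same side of the centre line) is satisfied at point 10.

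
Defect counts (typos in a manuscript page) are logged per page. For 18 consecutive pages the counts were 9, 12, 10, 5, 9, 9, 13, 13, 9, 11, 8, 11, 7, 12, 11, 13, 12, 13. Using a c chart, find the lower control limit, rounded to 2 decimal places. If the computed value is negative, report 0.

0.72

c̄ = (9 + 12 + 10 + 5 + 9 + 9 + 13 + 13 + 9 + 11 + 8 + 11 + 7 + 12 + 11 + 13 + 12 + 13) / 18 = 187 / 18 = 10.3889
LCL = c̄ − 3√c̄ = 10.3889 − 3 × 3.2232 = 0.7193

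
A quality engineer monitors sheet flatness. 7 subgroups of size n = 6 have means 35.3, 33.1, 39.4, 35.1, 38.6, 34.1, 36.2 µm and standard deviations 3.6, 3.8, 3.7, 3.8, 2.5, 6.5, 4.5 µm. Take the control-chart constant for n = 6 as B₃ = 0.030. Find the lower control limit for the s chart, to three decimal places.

0.122

s̄ = (3.6 + 3.8 + 3.7 + 3.8 + 2.5 + 6.5 + 4.5) / 7 = 4.0571
LCL_s = B₃·s̄ = 0.030 × 4.0571 = 0.1217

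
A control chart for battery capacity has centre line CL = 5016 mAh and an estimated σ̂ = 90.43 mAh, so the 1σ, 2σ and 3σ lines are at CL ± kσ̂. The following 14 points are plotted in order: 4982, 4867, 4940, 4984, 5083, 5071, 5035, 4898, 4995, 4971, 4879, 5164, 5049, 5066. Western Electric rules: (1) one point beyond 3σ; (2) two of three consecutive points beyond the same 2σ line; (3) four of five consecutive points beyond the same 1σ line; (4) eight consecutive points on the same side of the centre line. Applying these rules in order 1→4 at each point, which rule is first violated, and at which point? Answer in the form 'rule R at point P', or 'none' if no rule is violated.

Zone of each point (C = within 1σ̂, B = 1σ̂–2σ̂, A = 2σ̂–3σ̂, * = beyond 3σ̂; sign = side of CL): 1:-C, 2:-B, 3:-C, 4:-C, 5:+C, 6:+C, 7:+C, 8:-B, 9:-C, 10:-C, 11:-B, 12:+B, 13:+C, 14:+C
No rule fires across all 14 points.

none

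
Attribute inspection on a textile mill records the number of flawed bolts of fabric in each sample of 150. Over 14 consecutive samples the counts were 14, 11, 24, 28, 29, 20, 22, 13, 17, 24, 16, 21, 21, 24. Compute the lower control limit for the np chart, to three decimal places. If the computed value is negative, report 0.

p̄ = Σdᵢ / (k·n) = 284 / (14 × 150) = 0.13524
LCL = np̄ − 3·√(np̄(1−p̄)) = 20.2857 − 3 × 4.1884 = 7.7207

7.721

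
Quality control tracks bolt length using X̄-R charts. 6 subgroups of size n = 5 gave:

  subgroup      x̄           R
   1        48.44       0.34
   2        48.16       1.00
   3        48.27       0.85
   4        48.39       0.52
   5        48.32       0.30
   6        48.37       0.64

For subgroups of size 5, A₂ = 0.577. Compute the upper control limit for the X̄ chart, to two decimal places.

48.68

X̄̄ = (48.44 + 48.16 + 48.27 + 48.39 + 48.32 + 48.37) / 6 = 289.9500 / 6 = 48.3250
R̄ = (0.34 + 1.00 + 0.85 + 0.52 + 0.30 + 0.64) / 6 = 3.6500 / 6 = 0.6083
UCL = X̄̄ + A₂·R̄ = 48.3250 + 0.577 × 0.6083 = 48.6760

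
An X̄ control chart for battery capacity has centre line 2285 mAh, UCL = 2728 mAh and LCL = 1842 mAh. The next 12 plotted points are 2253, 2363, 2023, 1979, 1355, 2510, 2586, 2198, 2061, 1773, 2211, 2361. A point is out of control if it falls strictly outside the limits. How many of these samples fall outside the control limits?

2

Compare each point to [1842, 2728]: sample 5 = 1355 < LCL; sample 10 = 1773 < LCL.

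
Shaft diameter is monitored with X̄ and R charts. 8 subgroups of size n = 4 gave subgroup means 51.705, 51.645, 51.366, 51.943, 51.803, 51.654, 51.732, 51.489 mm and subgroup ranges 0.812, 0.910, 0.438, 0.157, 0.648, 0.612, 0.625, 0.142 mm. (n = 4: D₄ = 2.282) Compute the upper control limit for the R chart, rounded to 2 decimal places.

R̄ = (0.812 + 0.910 + 0.438 + 0.157 + 0.648 + 0.612 + 0.625 + 0.142) / 8 = 4.3440 / 8 = 0.5430
UCL_R = D₄·R̄ = 2.282 × 0.5430 = 1.2391

1.24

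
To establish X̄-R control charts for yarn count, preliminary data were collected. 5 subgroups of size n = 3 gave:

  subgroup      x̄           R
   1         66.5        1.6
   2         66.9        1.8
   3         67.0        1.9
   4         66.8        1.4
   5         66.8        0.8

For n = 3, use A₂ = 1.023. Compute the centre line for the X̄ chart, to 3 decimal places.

X̄̄ = (66.5 + 66.9 + 67.0 + 66.8 + 66.8) / 5 = 334.0000 / 5 = 66.8000
CL = X̄̄ = 66.8000

66.800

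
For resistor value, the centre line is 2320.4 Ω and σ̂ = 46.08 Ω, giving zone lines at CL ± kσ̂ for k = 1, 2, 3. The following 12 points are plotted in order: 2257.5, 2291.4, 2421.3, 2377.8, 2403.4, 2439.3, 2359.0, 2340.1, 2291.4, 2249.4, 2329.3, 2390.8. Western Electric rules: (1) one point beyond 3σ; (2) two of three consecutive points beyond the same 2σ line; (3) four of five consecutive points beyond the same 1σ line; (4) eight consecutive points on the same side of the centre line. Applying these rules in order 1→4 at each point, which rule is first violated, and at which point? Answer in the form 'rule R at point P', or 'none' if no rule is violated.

Zone of each point (C = within 1σ̂, B = 1σ̂–2σ̂, A = 2σ̂–3σ̂, * = beyond 3σ̂; sign = side of CL): 1:-B, 2:-C, 3:+A, 4:+B, 5:+B, 6:+A, 7:+C, 8:+C, 9:-C, 10:-B, 11:+C, 12:+B
Rule 3 (four of five consecutive points beyond the same 1σ limit) is satisfied at point 6.

rule 3 at point 6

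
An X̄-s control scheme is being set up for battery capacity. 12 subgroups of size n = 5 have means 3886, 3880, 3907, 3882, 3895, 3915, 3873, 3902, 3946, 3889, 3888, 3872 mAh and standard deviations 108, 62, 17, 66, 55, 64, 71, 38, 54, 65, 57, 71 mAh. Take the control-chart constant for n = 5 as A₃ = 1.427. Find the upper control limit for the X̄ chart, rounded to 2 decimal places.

X̄̄ = (3886 + 3880 + 3907 + 3882 + 3895 + 3915 + 3873 + 3902 + 3946 + 3889 + 3888 + 3872) / 12 = 3894.5833
s̄ = (108 + 62 + 17 + 66 + 55 + 64 + 71 + 38 + 54 + 65 + 57 + 71) / 12 = 60.6667
UCL = X̄̄ + A₃·s̄ = 3894.5833 + 1.427 × 60.6667 = 3981.1547

3981.15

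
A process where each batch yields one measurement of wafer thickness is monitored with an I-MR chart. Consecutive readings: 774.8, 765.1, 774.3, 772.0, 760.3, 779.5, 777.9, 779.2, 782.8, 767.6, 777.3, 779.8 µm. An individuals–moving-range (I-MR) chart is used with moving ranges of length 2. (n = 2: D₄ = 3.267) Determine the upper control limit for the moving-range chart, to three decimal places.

25.542

Moving ranges: 9.7, 9.2, 2.3, 11.7, 19.2, 1.6, 1.3, 3.6, 15.2, 9.7, 2.5; M̄R̄ = 86.0000 / 11 = 7.8182
UCL_MR = D₄·M̄R̄ = 3.267 × 7.8182 = 25.5420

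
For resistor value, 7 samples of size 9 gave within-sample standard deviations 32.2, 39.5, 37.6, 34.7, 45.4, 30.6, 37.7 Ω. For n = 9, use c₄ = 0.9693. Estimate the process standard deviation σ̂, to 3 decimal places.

37.980

s̄ = (32.2 + 39.5 + 37.6 + 34.7 + 45.4 + 30.6 + 37.7) / 7 = 36.8143
σ̂ = s̄ / c₄ = 36.8143 / 0.9693 = 37.9803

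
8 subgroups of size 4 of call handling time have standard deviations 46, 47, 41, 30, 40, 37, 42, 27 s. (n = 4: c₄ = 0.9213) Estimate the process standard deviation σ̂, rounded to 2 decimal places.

s̄ = (46 + 47 + 41 + 30 + 40 + 37 + 42 + 27) / 8 = 38.7500
σ̂ = s̄ / c₄ = 38.7500 / 0.9213 = 42.0601

42.06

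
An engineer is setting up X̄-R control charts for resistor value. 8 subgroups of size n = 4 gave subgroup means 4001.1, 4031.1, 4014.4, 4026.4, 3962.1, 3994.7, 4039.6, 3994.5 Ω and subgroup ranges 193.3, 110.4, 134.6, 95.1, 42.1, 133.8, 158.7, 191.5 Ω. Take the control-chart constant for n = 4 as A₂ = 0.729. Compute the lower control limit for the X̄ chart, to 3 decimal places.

X̄̄ = (4001.1 + 4031.1 + 4014.4 + 4026.4 + 3962.1 + 3994.7 + 4039.6 + 3994.5) / 8 = 32063.9000 / 8 = 4007.9875
R̄ = (193.3 + 110.4 + 134.6 + 95.1 + 42.1 + 133.8 + 158.7 + 191.5) / 8 = 1059.5000 / 8 = 132.4375
LCL = X̄̄ − A₂·R̄ = 4007.9875 − 0.729 × 132.4375 = 3911.4406

3911.441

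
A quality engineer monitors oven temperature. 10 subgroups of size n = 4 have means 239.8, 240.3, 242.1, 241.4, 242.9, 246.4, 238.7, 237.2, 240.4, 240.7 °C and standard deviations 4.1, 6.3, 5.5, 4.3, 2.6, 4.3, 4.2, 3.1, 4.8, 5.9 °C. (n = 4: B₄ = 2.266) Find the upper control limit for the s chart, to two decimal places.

s̄ = (4.1 + 6.3 + 5.5 + 4.3 + 2.6 + 4.3 + 4.2 + 3.1 + 4.8 + 5.9) / 10 = 4.5100
UCL_s = B₄·s̄ = 2.266 × 4.5100 = 10.2197

10.22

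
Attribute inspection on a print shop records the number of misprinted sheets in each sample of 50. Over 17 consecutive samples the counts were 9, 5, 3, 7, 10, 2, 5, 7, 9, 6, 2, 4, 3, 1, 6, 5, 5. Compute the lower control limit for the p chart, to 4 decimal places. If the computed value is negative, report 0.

p̄ = Σdᵢ / (k·n) = 89 / (17 × 50) = 0.10471
LCL = p̄ − 3·√(p̄(1−p̄)/n) = 0.10471 − 3 × 0.04330 = -0.02519 → 0 (negative, so LCL = 0)

0.0000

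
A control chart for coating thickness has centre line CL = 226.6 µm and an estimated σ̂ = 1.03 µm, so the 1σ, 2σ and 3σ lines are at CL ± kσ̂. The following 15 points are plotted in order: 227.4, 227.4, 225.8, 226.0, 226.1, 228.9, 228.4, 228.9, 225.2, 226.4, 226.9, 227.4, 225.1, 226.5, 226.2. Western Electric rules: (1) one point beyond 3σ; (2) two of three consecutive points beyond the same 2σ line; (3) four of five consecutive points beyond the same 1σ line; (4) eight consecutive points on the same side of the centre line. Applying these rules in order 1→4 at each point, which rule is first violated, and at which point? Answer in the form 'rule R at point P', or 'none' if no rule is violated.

rule 2 at point 8

Zone of each point (C = within 1σ̂, B = 1σ̂–2σ̂, A = 2σ̂–3σ̂, * = beyond 3σ̂; sign = side of CL): 1:+C, 2:+C, 3:-C, 4:-C, 5:-C, 6:+A, 7:+B, 8:+A, 9:-B, 10:-C, 11:+C, 12:+C, 13:-B, 14:-C, 15:-C
Rule 2 (two of three consecutive points beyond the same 2σ limit) is satisfied at point 8.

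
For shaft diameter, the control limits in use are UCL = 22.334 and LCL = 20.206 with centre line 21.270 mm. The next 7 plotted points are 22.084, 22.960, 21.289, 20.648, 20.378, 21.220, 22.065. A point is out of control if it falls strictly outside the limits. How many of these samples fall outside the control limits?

Compare each point to [20.206, 22.334]: sample 2 = 22.960 > UCL.

1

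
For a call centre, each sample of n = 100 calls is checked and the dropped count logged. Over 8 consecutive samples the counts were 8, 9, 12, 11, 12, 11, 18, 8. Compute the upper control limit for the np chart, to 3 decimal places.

20.558

p̄ = Σdᵢ / (k·n) = 89 / (8 × 100) = 0.11125
UCL = np̄ + 3·√(np̄(1−p̄)) = 11.1250 + 3 × √(11.1250×0.88875) = 11.1250 + 3 × 3.1444 = 20.5582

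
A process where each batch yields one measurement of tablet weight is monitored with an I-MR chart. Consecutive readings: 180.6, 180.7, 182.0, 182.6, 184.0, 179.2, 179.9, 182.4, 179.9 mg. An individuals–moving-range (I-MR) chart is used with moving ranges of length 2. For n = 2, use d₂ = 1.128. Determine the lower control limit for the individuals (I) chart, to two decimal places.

X̄ = (180.6 + 180.7 + 182.0 + 182.6 + 184.0 + 179.2 + 179.9 + 182.4 + 179.9) / 9 = 181.2556
Moving ranges: 0.1, 1.3, 0.6, 1.4, 4.8, 0.7, 2.5, 2.5; M̄R̄ = 13.9000 / 8 = 1.7375
LCL = X̄ − 3·M̄R̄/d₂ = 181.2556 − 3 × 1.7375 / 1.128 = 176.6345

176.63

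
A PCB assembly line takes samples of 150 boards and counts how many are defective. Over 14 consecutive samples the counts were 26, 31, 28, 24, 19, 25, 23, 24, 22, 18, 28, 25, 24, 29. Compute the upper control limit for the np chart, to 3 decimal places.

38.344

p̄ = Σdᵢ / (k·n) = 346 / (14 × 150) = 0.16476
UCL = np̄ + 3·√(np̄(1−p̄)) = 24.7143 + 3 × √(24.7143×0.83524) = 24.7143 + 3 × 4.5434 = 38.3444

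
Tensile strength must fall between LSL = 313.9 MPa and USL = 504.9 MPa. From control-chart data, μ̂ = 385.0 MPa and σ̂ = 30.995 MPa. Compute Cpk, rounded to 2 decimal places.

Cpu = (USL − μ̂) / (3σ̂) = (504.9 − 385.0) / (3 × 30.995) = 1.2895; Cpl = (μ̂ − LSL) / (3σ̂) = (385.0 − 313.9) / (3 × 30.995) = 0.7646; Cpk = min(Cpu, Cpl) = 0.7646

0.76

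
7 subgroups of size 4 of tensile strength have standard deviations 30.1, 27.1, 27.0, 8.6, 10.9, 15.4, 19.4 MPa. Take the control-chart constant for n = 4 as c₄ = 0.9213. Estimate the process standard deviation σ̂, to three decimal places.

21.476

s̄ = (30.1 + 27.1 + 27.0 + 8.6 + 10.9 + 15.4 + 19.4) / 7 = 19.7857
σ̂ = s̄ / c₄ = 19.7857 / 0.9213 = 21.4759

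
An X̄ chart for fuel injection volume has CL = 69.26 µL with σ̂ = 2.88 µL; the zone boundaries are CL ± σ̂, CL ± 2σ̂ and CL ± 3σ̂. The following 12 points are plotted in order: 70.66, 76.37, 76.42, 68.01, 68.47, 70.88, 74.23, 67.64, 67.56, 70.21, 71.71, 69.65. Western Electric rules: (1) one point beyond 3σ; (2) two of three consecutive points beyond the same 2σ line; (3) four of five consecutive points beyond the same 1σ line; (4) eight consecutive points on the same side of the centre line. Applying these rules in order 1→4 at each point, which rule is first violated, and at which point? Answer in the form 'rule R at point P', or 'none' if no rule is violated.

Zone of each point (C = within 1σ̂, B = 1σ̂–2σ̂, A = 2σ̂–3σ̂, * = beyond 3σ̂; sign = side of CL): 1:+C, 2:+A, 3:+A, 4:-C, 5:-C, 6:+C, 7:+B, 8:-C, 9:-C, 10:+C, 11:+C, 12:+C
Rule 2 (two of three consecutive points beyond the same 2σ limit) is satisfied at point 3.

rule 2 at point 3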